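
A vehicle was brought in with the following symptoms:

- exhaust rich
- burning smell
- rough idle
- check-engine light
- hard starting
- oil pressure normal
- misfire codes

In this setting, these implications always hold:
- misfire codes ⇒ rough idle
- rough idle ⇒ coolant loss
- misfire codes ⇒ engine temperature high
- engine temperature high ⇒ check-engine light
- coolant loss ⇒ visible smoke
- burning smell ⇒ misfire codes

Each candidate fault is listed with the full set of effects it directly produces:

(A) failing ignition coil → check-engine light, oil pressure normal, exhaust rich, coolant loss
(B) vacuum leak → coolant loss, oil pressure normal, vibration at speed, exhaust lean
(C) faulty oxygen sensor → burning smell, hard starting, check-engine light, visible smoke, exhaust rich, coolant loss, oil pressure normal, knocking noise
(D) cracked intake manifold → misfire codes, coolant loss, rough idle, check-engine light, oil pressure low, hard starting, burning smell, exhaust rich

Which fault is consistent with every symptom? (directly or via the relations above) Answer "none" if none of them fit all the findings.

C

Testing each hypothesis:
(A) failing ignition coil — exhaust rich +; burning smell -; rough idle -; check-engine light +; hard starting -; oil pressure normal +; misfire codes -
(B) vacuum leak — exhaust rich -; burning smell -; rough idle -; check-engine light -; hard starting -; oil pressure normal +; misfire codes -
(C) faulty oxygen sensor — exhaust rich +; burning smell +; rough idle + (by burning smell → misfire codes → rough idle); check-engine light +; hard starting +; oil pressure normal +; misfire codes + (by burning smell → misfire codes)
(D) cracked intake manifold — exhaust rich +; burning smell +; rough idle +; check-engine light +; hard starting +; oil pressure normal -; misfire codes +
(C) is the only candidate with no mismatches.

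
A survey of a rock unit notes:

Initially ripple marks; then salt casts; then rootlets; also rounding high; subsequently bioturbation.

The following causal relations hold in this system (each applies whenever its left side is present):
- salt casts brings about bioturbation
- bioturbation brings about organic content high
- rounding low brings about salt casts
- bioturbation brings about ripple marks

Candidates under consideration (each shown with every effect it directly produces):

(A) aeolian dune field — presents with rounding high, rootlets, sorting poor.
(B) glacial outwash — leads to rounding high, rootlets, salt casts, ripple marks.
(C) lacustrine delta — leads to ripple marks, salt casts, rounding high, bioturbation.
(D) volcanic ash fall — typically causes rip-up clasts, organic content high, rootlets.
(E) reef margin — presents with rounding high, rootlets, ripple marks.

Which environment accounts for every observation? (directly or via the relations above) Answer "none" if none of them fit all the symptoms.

Per-candidate check:
(A) aeolian dune field — does not account for ripple marks, salt casts, bioturbation
(B) glacial outwash — accounts for every observation (bioturbation via salt casts → bioturbation)
(C) lacustrine delta — does not account for rootlets
(D) volcanic ash fall — does not account for ripple marks, salt casts, rounding high, bioturbation
(E) reef margin — ripple marks ✓; salt casts ✗; rootlets ✓; rounding high ✓; bioturbation ✗
(B) is the only candidate with no mismatches.

B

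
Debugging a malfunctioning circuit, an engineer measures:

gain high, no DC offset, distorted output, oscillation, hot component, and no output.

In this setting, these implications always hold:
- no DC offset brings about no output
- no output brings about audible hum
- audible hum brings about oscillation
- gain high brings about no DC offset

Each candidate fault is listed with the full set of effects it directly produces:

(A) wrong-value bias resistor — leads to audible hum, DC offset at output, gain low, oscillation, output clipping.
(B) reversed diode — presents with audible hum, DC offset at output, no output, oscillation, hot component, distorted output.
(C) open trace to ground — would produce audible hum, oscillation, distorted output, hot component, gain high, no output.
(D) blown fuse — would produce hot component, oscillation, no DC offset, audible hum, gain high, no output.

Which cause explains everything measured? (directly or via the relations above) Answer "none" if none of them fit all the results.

Per-candidate check:
(A) wrong-value bias resistor — fails on gain high, no DC offset, distorted output, hot component, no output (predicts gain low, not gain high; predicts DC offset at output, not no DC offset)
(B) reversed diode — fails on gain high, no DC offset (predicts DC offset at output, not no DC offset)
(C) open trace to ground — accounts for every observation (no DC offset via gain high → no DC offset)
(D) blown fuse — does not account for distorted output
Only (C) is consistent with every observation.

C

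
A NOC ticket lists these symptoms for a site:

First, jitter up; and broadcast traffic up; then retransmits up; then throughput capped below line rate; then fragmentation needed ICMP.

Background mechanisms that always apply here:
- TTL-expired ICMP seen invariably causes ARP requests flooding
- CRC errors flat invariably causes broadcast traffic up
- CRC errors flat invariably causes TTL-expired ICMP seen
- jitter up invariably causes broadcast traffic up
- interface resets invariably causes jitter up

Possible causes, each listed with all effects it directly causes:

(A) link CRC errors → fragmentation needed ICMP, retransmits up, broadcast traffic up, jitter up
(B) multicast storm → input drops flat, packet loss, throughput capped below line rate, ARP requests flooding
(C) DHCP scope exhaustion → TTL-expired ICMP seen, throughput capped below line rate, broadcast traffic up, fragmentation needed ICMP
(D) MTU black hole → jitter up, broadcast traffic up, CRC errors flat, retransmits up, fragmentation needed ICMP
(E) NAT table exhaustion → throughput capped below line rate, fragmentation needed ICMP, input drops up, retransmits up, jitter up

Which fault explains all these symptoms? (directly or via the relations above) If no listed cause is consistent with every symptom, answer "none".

Testing each hypothesis:
(A) link CRC errors — jitter up ✓; broadcast traffic up ✓; retransmits up ✓; throughput capped below line rate ✗; fragmentation needed ICMP ✓
(B) multicast storm — jitter up ✗; broadcast traffic up ✗; retransmits up ✗; throughput capped below line rate ✓; fragmentation needed ICMP ✗
(C) DHCP scope exhaustion — jitter up ✗; broadcast traffic up ✓; retransmits up ✗; throughput capped below line rate ✓; fragmentation needed ICMP ✓
(D) MTU black hole — does not account for throughput capped below line rate
(E) NAT table exhaustion — jitter up ✓; broadcast traffic up ✓ (through jitter up → broadcast traffic up); retransmits up ✓; throughput capped below line rate ✓; fragmentation needed ICMP ✓
(E) is the only candidate with no mismatches.

E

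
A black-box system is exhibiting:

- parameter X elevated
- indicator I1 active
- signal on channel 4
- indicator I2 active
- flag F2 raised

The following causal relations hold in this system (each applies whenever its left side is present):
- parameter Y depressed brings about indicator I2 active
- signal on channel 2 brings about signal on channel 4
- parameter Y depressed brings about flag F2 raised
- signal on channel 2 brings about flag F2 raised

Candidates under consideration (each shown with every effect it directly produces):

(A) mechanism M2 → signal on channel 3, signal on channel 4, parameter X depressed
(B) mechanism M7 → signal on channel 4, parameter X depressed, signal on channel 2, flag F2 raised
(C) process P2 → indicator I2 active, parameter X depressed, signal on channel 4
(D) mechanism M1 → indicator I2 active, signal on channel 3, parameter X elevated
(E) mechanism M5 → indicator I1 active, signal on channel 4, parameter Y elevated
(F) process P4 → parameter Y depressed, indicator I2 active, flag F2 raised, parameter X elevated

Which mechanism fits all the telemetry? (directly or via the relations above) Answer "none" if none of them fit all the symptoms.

Per-candidate check:
(A) mechanism M2 — fails on parameter X elevated, indicator I1 active, indicator I2 active, flag F2 raised (predicts parameter X depressed, not parameter X elevated)
(B) mechanism M7 — fails on parameter X elevated, indicator I1 active, indicator I2 active (predicts parameter X depressed, not parameter X elevated)
(C) process P2 — fails on parameter X elevated, indicator I1 active, flag F2 raised (predicts parameter X depressed, not parameter X elevated)
(D) mechanism M1 — parameter X elevated +; indicator I1 active -; signal on channel 4 -; indicator I2 active +; flag F2 raised -
(E) mechanism M5 — parameter X elevated -; indicator I1 active +; signal on channel 4 +; indicator I2 active -; flag F2 raised -
(F) process P4 — parameter X elevated +; indicator I1 active -; signal on channel 4 -; indicator I2 active +; flag F2 raised +
Every candidate fails on at least one observation.

none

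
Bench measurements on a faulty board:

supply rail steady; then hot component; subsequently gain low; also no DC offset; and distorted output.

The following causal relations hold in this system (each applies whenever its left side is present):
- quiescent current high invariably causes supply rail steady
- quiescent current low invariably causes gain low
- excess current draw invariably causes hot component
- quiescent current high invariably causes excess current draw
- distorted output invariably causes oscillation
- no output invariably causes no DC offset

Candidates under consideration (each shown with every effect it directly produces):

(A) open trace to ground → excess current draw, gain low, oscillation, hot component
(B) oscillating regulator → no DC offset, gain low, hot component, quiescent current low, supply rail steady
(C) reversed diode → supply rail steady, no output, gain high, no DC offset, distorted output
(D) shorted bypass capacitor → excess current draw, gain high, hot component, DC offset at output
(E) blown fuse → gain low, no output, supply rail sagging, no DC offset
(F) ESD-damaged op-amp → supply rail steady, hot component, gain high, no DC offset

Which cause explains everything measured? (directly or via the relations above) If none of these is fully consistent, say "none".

Per-candidate check:
(A) open trace to ground — does not account for supply rail steady, no DC offset, distorted output
(B) oscillating regulator — does not account for distorted output
(C) reversed diode — supply rail steady yes; hot component NO; gain low NO; no DC offset yes; distorted output yes
(D) shorted bypass capacitor — supply rail steady NO; hot component yes; gain low NO; no DC offset NO; distorted output NO
(E) blown fuse — fails on supply rail steady, hot component, distorted output (predicts supply rail sagging, not supply rail steady)
(F) ESD-damaged op-amp — fails on gain low, distorted output (predicts gain high, not gain low)
None of the listed candidates fits everything.

none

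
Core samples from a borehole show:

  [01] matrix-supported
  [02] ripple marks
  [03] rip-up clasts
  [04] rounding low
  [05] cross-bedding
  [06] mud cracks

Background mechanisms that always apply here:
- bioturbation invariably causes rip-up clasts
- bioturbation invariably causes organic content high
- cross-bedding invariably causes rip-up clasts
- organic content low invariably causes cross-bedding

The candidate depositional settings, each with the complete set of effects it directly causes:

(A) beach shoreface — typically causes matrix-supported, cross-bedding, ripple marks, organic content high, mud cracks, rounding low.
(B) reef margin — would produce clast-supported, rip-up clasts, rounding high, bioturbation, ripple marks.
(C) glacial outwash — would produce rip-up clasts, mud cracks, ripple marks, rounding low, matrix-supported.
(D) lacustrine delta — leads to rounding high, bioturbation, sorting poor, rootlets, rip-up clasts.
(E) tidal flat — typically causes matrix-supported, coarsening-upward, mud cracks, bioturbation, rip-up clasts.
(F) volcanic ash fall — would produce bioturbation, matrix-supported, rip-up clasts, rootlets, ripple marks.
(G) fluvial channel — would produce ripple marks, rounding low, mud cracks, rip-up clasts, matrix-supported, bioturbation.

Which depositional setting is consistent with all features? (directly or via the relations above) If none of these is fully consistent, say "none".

For each candidate, compare predicted effects to what was observed:
(A) beach shoreface — matrix-supported ✓; ripple marks ✓; rip-up clasts ✓ (through cross-bedding → rip-up clasts); rounding low ✓; cross-bedding ✓; mud cracks ✓
(B) reef margin — matrix-supported ✗; ripple marks ✓; rip-up clasts ✓; rounding low ✗; cross-bedding ✗; mud cracks ✗
(C) glacial outwash — matrix-supported ✓; ripple marks ✓; rip-up clasts ✓; rounding low ✓; cross-bedding ✗; mud cracks ✓
(D) lacustrine delta — matrix-supported ✗; ripple marks ✗; rip-up clasts ✓; rounding low ✗; cross-bedding ✗; mud cracks ✗
(E) tidal flat — matrix-supported ✓; ripple marks ✗; rip-up clasts ✓; rounding low ✗; cross-bedding ✗; mud cracks ✓
(F) volcanic ash fall — does not account for rounding low, cross-bedding, mud cracks
(G) fluvial channel — matrix-supported ✓; ripple marks ✓; rip-up clasts ✓; rounding low ✓; cross-bedding ✗; mud cracks ✓
(A) is the only candidate with no mismatches.

A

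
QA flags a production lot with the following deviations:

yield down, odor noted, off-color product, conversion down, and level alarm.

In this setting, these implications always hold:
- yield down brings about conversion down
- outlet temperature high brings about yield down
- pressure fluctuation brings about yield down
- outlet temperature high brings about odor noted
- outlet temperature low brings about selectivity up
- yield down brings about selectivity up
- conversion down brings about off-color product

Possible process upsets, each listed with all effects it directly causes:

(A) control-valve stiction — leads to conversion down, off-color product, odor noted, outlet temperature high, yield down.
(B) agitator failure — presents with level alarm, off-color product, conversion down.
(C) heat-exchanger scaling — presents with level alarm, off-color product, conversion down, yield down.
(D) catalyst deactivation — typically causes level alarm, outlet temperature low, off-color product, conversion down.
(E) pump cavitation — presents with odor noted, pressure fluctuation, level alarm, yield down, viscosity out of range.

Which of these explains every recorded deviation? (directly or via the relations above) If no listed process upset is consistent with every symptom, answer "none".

Testing each hypothesis:
(A) control-valve stiction — does not account for level alarm
(B) agitator failure — yield down miss; odor noted miss; off-color product match; conversion down match; level alarm match
(C) heat-exchanger scaling — yield down match; odor noted miss; off-color product match; conversion down match; level alarm match
(D) catalyst deactivation — yield down miss; odor noted miss; off-color product match; conversion down match; level alarm match
(E) pump cavitation — yield down match; odor noted match; off-color product match (through yield down → conversion down → off-color product); conversion down match (through yield down → conversion down); level alarm match
(E) alone accounts for all the evidence.

E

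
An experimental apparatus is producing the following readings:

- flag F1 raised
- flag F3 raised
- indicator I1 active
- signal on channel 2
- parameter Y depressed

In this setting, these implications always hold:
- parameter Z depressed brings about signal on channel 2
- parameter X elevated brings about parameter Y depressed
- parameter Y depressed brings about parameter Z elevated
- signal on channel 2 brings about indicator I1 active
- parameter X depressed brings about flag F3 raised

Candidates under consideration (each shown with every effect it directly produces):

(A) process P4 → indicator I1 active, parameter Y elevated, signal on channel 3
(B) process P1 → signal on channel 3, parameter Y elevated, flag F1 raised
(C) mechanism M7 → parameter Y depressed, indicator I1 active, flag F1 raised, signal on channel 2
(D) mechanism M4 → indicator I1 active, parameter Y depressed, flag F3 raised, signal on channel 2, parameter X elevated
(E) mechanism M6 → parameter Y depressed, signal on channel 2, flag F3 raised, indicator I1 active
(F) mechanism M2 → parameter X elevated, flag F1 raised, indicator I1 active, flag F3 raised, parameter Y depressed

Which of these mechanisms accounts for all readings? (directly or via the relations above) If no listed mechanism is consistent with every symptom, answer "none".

none

For each candidate, compare predicted effects to what was observed:
(A) process P4 — flag F1 raised -; flag F3 raised -; indicator I1 active +; signal on channel 2 -; parameter Y depressed -
(B) process P1 — flag F1 raised +; flag F3 raised -; indicator I1 active -; signal on channel 2 -; parameter Y depressed -
(C) mechanism M7 — does not account for flag F3 raised
(D) mechanism M4 — does not account for flag F1 raised
(E) mechanism M6 — flag F1 raised -; flag F3 raised +; indicator I1 active +; signal on channel 2 +; parameter Y depressed +
(F) mechanism M2 — flag F1 raised +; flag F3 raised +; indicator I1 active +; signal on channel 2 -; parameter Y depressed +
No candidate is consistent with all observations.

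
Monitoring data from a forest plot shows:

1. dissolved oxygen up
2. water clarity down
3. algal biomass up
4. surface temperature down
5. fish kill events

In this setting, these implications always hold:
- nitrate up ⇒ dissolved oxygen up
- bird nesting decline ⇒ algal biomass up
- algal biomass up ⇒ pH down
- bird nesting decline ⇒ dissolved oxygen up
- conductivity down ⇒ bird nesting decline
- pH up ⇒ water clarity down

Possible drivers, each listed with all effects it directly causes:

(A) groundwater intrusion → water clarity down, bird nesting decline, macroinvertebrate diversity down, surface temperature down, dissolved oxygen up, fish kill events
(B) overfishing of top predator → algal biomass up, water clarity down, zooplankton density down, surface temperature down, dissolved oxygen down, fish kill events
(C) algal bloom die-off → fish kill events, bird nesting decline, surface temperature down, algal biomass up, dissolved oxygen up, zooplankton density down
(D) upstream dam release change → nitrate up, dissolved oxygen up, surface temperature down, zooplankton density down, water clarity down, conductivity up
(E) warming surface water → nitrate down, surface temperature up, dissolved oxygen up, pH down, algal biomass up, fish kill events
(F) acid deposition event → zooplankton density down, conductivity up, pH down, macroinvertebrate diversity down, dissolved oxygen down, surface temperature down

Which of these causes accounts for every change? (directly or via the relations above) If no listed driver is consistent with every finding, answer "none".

Per-candidate check:
(A) groundwater intrusion — dissolved oxygen up match; water clarity down match; algal biomass up match (through bird nesting decline → algal biomass up); surface temperature down match; fish kill events match
(B) overfishing of top predator — dissolved oxygen up miss; water clarity down match; algal biomass up match; surface temperature down match; fish kill events match
(C) algal bloom die-off — dissolved oxygen up match; water clarity down miss; algal biomass up match; surface temperature down match; fish kill events match
(D) upstream dam release change — does not account for algal biomass up, fish kill events
(E) warming surface water — fails on water clarity down, surface temperature down (predicts surface temperature up, not surface temperature down)
(F) acid deposition event — fails on dissolved oxygen up, water clarity down, algal biomass up, fish kill events (predicts dissolved oxygen down, not dissolved oxygen up)
Only (A) is consistent with every observation.

A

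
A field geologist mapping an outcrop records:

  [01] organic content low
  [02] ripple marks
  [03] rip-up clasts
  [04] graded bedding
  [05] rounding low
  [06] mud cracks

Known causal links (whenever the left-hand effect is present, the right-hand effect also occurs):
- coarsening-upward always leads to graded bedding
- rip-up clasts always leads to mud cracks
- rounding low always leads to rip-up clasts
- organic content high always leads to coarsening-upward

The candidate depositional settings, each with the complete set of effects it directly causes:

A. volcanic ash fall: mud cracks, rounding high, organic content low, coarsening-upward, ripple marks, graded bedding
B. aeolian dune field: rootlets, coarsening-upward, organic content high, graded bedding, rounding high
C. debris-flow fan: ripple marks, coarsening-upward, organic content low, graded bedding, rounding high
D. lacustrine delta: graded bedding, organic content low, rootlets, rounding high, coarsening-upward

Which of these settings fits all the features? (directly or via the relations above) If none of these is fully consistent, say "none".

Per-candidate check:
(A) volcanic ash fall — fails on rip-up clasts, rounding low (predicts rounding high, not rounding low)
(B) aeolian dune field — organic content low miss; ripple marks miss; rip-up clasts miss; graded bedding match; rounding low miss; mud cracks miss
(C) debris-flow fan — fails on rip-up clasts, rounding low, mud cracks (predicts rounding high, not rounding low)
(D) lacustrine delta — fails on ripple marks, rip-up clasts, rounding low, mud cracks (predicts rounding high, not rounding low)
Every candidate fails on at least one observation.

none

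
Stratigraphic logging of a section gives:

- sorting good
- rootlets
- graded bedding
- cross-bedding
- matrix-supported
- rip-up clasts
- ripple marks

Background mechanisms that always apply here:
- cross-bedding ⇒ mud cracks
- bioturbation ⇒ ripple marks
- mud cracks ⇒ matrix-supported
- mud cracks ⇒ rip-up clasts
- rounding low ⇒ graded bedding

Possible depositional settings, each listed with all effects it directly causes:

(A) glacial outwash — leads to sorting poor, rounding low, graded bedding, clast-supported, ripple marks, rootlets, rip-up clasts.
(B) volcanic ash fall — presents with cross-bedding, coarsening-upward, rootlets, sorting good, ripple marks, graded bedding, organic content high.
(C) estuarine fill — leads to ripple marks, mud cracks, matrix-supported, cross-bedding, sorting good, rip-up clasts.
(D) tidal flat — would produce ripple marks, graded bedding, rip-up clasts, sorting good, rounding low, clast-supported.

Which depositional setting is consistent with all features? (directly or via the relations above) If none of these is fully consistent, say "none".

B

Per-candidate check:
(A) glacial outwash — fails on sorting good, cross-bedding, matrix-supported (predicts sorting poor, not sorting good; predicts clast-supported, not matrix-supported)
(B) volcanic ash fall — sorting good +; rootlets +; graded bedding +; cross-bedding +; matrix-supported + (by cross-bedding → mud cracks → matrix-supported); rip-up clasts + (by cross-bedding → mud cracks → rip-up clasts); ripple marks +
(C) estuarine fill — does not account for rootlets, graded bedding
(D) tidal flat — fails on rootlets, cross-bedding, matrix-supported (predicts clast-supported, not matrix-supported)
Only (B) is consistent with every observation.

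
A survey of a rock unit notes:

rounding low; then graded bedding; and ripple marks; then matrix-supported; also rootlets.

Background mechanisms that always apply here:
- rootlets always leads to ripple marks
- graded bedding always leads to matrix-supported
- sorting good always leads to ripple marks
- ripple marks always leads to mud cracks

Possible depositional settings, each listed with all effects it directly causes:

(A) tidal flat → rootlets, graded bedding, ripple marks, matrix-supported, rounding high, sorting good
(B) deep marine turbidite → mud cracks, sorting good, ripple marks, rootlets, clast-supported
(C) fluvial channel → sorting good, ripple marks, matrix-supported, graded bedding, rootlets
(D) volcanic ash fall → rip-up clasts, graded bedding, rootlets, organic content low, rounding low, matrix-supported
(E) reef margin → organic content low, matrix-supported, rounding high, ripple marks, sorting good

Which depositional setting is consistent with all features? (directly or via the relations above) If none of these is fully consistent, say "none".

Testing each hypothesis:
(A) tidal flat — rounding low ✗; graded bedding ✓; ripple marks ✓; matrix-supported ✓; rootlets ✓
(B) deep marine turbidite — fails on rounding low, graded bedding, matrix-supported (predicts clast-supported, not matrix-supported)
(C) fluvial channel — does not account for rounding low
(D) volcanic ash fall — accounts for every observation (ripple marks through rootlets → ripple marks)
(E) reef margin — fails on rounding low, graded bedding, rootlets (predicts rounding high, not rounding low)
(D) is the only candidate with no mismatches.

D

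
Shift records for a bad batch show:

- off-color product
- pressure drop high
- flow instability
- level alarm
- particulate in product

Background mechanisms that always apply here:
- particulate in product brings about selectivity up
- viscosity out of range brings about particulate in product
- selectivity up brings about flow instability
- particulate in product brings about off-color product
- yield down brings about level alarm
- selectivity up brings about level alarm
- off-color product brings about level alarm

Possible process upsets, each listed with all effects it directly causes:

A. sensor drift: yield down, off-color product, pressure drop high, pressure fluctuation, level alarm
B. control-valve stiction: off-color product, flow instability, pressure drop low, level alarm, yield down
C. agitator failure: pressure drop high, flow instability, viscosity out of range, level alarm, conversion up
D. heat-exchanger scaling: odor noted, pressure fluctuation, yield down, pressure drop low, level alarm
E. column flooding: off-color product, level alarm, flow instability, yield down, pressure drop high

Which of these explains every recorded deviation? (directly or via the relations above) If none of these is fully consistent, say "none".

Checking each candidate against the observations:
(A) sensor drift — does not account for flow instability, particulate in product
(B) control-valve stiction — off-color product yes; pressure drop high NO; flow instability yes; level alarm yes; particulate in product NO
(C) agitator failure — off-color product yes (by viscosity out of range → particulate in product → off-color product); pressure drop high yes; flow instability yes; level alarm yes; particulate in product yes (by viscosity out of range → particulate in product)
(D) heat-exchanger scaling — fails on off-color product, pressure drop high, flow instability, particulate in product (predicts pressure drop low, not pressure drop high)
(E) column flooding — does not account for particulate in product
(C) alone accounts for all the evidence.

C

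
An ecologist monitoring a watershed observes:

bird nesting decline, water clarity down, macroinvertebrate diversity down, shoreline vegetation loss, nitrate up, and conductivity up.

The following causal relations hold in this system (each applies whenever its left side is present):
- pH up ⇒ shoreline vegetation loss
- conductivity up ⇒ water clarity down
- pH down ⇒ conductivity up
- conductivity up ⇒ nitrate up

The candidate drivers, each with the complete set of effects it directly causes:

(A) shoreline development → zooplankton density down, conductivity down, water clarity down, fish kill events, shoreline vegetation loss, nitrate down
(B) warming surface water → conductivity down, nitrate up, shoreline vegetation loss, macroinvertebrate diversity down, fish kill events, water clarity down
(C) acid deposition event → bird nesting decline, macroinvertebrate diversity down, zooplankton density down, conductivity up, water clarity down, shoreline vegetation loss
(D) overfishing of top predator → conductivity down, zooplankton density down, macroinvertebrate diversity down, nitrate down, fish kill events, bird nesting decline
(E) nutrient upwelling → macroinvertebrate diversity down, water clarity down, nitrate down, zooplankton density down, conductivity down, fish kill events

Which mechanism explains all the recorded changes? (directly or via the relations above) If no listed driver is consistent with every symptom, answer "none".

Testing each hypothesis:
(A) shoreline development — bird nesting decline -; water clarity down +; macroinvertebrate diversity down -; shoreline vegetation loss +; nitrate up -; conductivity up -
(B) warming surface water — fails on bird nesting decline, conductivity up (predicts conductivity down, not conductivity up)
(C) acid deposition event — accounts for every observation (nitrate up via conductivity up → nitrate up)
(D) overfishing of top predator — fails on water clarity down, shoreline vegetation loss, nitrate up, conductivity up (predicts nitrate down, not nitrate up; predicts conductivity down, not conductivity up)
(E) nutrient upwelling — bird nesting decline -; water clarity down +; macroinvertebrate diversity down +; shoreline vegetation loss -; nitrate up -; conductivity up -
(C) is the only candidate with no mismatches.

C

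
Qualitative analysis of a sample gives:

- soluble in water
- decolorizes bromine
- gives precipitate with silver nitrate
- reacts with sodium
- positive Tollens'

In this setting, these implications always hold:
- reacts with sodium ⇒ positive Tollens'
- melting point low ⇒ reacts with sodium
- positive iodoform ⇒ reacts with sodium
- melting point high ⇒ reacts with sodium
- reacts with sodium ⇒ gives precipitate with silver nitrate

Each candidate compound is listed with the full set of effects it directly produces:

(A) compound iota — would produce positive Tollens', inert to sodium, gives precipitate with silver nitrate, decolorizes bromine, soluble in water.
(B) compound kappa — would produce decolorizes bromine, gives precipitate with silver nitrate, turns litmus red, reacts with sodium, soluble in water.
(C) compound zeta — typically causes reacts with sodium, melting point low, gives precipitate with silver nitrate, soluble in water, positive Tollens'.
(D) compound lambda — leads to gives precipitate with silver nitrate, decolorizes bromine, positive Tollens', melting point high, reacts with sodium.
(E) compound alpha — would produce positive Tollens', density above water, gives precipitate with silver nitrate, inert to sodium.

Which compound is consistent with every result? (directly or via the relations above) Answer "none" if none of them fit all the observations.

Checking each candidate against the observations:
(A) compound iota — fails on reacts with sodium (predicts inert to sodium, not reacts with sodium)
(B) compound kappa — accounts for every observation (positive Tollens' by reacts with sodium → positive Tollens')
(C) compound zeta — does not account for decolorizes bromine
(D) compound lambda — soluble in water ✗; decolorizes bromine ✓; gives precipitate with silver nitrate ✓; reacts with sodium ✓; positive Tollens' ✓
(E) compound alpha — soluble in water ✗; decolorizes bromine ✗; gives precipitate with silver nitrate ✓; reacts with sodium ✗; positive Tollens' ✓
(B) alone accounts for all the evidence.

B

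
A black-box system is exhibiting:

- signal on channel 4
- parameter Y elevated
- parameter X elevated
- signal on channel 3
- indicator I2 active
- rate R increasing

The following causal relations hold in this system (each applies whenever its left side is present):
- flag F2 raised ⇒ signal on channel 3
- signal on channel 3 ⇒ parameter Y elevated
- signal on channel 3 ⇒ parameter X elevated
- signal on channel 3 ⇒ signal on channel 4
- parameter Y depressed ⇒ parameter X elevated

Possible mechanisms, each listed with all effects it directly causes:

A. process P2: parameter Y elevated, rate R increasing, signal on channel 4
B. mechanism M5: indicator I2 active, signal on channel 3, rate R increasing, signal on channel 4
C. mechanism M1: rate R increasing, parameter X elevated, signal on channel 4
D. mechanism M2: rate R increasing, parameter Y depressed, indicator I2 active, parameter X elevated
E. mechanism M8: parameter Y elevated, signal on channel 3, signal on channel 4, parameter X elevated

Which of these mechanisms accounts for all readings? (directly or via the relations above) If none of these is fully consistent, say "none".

B

For each candidate, compare predicted effects to what was observed:
(A) process P2 — signal on channel 4 yes; parameter Y elevated yes; parameter X elevated NO; signal on channel 3 NO; indicator I2 active NO; rate R increasing yes
(B) mechanism M5 — accounts for every observation (parameter Y elevated through signal on channel 3 → parameter Y elevated)
(C) mechanism M1 — signal on channel 4 yes; parameter Y elevated NO; parameter X elevated yes; signal on channel 3 NO; indicator I2 active NO; rate R increasing yes
(D) mechanism M2 — fails on signal on channel 4, parameter Y elevated, signal on channel 3 (predicts parameter Y depressed, not parameter Y elevated)
(E) mechanism M8 — does not account for indicator I2 active, rate R increasing
(B) alone accounts for all the evidence.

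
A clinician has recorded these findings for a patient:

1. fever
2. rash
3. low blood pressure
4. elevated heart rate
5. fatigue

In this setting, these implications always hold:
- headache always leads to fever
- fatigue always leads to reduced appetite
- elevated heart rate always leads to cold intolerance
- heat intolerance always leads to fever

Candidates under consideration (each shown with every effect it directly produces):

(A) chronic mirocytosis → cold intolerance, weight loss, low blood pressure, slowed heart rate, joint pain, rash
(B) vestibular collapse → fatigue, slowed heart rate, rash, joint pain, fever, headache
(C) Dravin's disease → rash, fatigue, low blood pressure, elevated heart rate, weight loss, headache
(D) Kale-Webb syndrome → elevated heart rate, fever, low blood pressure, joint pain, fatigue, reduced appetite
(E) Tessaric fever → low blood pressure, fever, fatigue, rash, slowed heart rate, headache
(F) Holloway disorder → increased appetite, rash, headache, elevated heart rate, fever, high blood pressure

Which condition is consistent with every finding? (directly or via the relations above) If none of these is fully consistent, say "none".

C

For each candidate, compare predicted effects to what was observed:
(A) chronic mirocytosis — fails on fever, elevated heart rate, fatigue (predicts slowed heart rate, not elevated heart rate)
(B) vestibular collapse — fever match; rash match; low blood pressure miss; elevated heart rate miss; fatigue match
(C) Dravin's disease — fever match (by headache → fever); rash match; low blood pressure match; elevated heart rate match; fatigue match
(D) Kale-Webb syndrome — does not account for rash
(E) Tessaric fever — fever match; rash match; low blood pressure match; elevated heart rate miss; fatigue match
(F) Holloway disorder — fever match; rash match; low blood pressure miss; elevated heart rate match; fatigue miss
Only (C) is consistent with every observation.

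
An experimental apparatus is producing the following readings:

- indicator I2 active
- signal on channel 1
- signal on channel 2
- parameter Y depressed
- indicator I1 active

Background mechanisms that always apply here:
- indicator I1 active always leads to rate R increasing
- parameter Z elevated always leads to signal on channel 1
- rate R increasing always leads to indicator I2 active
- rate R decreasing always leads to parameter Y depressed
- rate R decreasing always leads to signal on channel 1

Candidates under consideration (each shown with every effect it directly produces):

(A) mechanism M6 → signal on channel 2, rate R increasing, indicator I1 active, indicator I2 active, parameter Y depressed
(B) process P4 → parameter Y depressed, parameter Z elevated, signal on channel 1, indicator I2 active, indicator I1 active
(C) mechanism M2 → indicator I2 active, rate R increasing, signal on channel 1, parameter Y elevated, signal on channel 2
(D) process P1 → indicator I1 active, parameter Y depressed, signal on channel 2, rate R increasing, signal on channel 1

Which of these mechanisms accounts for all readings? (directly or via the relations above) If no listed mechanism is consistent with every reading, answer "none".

Checking each candidate against the observations:
(A) mechanism M6 — indicator I2 active yes; signal on channel 1 NO; signal on channel 2 yes; parameter Y depressed yes; indicator I1 active yes
(B) process P4 — does not account for signal on channel 2
(C) mechanism M2 — fails on parameter Y depressed, indicator I1 active (predicts parameter Y elevated, not parameter Y depressed)
(D) process P1 — indicator I2 active yes (through rate R increasing → indicator I2 active); signal on channel 1 yes; signal on channel 2 yes; parameter Y depressed yes; indicator I1 active yes
(D) alone accounts for all the evidence.

D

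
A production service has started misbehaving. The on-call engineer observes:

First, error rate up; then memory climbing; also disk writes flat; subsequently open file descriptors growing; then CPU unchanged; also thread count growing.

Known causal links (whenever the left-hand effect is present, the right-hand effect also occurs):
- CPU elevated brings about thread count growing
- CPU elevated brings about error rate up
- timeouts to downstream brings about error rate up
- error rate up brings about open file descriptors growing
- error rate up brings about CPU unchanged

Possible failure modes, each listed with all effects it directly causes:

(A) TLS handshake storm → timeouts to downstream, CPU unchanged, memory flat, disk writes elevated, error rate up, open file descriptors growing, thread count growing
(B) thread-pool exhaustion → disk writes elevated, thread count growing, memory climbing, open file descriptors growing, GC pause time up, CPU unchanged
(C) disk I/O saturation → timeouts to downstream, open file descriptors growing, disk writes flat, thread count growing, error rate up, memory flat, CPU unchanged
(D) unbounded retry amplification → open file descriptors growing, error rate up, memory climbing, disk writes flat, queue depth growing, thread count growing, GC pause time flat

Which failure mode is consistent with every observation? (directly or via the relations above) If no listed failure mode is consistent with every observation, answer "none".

D

Per-candidate check:
(A) TLS handshake storm — error rate up ✓; memory climbing ✗; disk writes flat ✗; open file descriptors growing ✓; CPU unchanged ✓; thread count growing ✓
(B) thread-pool exhaustion — fails on error rate up, disk writes flat (predicts disk writes elevated, not disk writes flat)
(C) disk I/O saturation — fails on memory climbing (predicts memory flat, not memory climbing)
(D) unbounded retry amplification — error rate up ✓; memory climbing ✓; disk writes flat ✓; open file descriptors growing ✓; CPU unchanged ✓ (via error rate up → CPU unchanged); thread count growing ✓
(D) alone accounts for all the evidence.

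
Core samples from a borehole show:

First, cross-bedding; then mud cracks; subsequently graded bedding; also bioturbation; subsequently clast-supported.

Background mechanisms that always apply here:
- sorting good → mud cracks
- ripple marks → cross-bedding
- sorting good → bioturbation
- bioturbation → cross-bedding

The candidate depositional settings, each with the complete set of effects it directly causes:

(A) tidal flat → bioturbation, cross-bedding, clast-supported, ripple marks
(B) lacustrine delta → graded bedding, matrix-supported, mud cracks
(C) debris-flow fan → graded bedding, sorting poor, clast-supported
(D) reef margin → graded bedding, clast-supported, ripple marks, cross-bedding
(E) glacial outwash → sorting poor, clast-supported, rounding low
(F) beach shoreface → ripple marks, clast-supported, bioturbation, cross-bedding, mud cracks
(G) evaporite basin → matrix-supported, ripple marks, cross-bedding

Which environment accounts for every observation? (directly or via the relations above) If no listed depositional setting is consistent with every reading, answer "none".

none

Per-candidate check:
(A) tidal flat — does not account for mud cracks, graded bedding
(B) lacustrine delta — fails on cross-bedding, bioturbation, clast-supported (predicts matrix-supported, not clast-supported)
(C) debris-flow fan — cross-bedding miss; mud cracks miss; graded bedding match; bioturbation miss; clast-supported match
(D) reef margin — cross-bedding match; mud cracks miss; graded bedding match; bioturbation miss; clast-supported match
(E) glacial outwash — cross-bedding miss; mud cracks miss; graded bedding miss; bioturbation miss; clast-supported match
(F) beach shoreface — cross-bedding match; mud cracks match; graded bedding miss; bioturbation match; clast-supported match
(G) evaporite basin — cross-bedding match; mud cracks miss; graded bedding miss; bioturbation miss; clast-supported miss
None of the listed candidates fits everything.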